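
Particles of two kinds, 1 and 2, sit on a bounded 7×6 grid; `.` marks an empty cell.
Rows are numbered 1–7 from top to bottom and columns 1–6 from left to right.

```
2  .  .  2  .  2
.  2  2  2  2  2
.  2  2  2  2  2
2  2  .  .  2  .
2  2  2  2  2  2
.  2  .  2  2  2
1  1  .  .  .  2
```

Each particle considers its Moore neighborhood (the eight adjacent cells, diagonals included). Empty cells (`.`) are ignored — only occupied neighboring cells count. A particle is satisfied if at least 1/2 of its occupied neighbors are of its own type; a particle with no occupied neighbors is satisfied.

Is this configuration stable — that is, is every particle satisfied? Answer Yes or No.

Row 1: (1,1)2 1/1 ok · (1,4)2 3/3 ok · (1,6)2 2/2 ok
Row 2: (2,2)2 4/4 ok · (2,3)2 6/6 ok · (2,4)2 6/6 ok · (2,5)2 7/7 ok · (2,6)2 4/4 ok
Row 3: (3,2)2 5/5 ok · (3,3)2 6/6 ok · (3,4)2 6/6 ok · (3,5)2 6/6 ok · (3,6)2 4/4 ok
Row 4: (4,1)2 4/4 ok · (4,2)2 6/6 ok · (4,5)2 6/6 ok
Row 5: (5,1)2 4/4 ok · (5,2)2 5/5 ok · (5,3)2 5/5 ok · (5,4)2 5/5 ok · (5,5)2 6/6 ok · (5,6)2 4/4 ok
Row 6: (6,2)2 3/5 ok · (6,4)2 4/4 ok · (6,5)2 6/6 ok · (6,6)2 4/4 ok
Row 7: (7,1)1 1/2 ok · (7,2)1 1/2 ok · (7,6)2 2/2 ok
All meet the threshold, so the configuration is stable.

Yes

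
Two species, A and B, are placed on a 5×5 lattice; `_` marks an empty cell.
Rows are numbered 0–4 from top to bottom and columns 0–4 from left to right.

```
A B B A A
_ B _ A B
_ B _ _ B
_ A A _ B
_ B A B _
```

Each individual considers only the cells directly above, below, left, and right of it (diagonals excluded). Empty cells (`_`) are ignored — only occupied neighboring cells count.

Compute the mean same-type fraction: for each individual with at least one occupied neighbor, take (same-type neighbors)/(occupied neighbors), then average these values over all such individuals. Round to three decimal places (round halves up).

0.521

(0,0)A 0/1
(0,1)B 2/3
(0,2)B 1/2
(0,3)A 2/3
(0,4)A 1/2
(1,1)B 2/2
(1,3)A 1/2
(1,4)B 1/3
(2,1)B 1/2
(2,4)B 2/2
(3,1)A 1/3
(3,2)A 2/2
(3,4)B 1/1
(4,1)B 0/2
(4,2)A 1/3
(4,3)B 0/1
Sum over 16 individuals: 0/1 + 2/3 + 1/2 + 2/3 + 1/2 + 2/2 + 1/2 + 1/3 + 1/2 + 2/2 + 1/3 + 2/2 + 1/1 + 0/2 + 1/3 + 0/1 = 25/3; mean = 25/3 ÷ 16 = 25/48 = 0.520833… → 0.521.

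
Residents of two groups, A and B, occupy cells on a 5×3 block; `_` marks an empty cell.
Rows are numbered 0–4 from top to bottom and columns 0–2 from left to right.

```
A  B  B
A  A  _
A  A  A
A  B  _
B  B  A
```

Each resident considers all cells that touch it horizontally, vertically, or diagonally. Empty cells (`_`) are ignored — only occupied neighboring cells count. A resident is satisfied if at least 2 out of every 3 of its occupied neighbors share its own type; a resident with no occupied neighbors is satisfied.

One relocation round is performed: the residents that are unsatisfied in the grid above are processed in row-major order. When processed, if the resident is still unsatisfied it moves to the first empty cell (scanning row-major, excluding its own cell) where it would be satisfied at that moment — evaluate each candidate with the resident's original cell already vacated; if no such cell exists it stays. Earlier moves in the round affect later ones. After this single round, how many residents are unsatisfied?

Initially unsatisfied (in order): (0,1), (0,2), (3,0), (3,1), (4,1), (4,2).
  (0,1): no empty cell satisfies it; stays.
  (0,2): no empty cell satisfies it; stays.
  (3,0): no empty cell satisfies it; stays.
  (3,1): no empty cell satisfies it; stays.
  (4,1): no empty cell satisfies it; stays.
  (4,2): no empty cell satisfies it; stays.
Resulting grid:
A B B
A A _
A A A
A B _
B B A
Unsatisfied now: (0,1), (0,2), (3,0), (3,1), (4,1), (4,2).

6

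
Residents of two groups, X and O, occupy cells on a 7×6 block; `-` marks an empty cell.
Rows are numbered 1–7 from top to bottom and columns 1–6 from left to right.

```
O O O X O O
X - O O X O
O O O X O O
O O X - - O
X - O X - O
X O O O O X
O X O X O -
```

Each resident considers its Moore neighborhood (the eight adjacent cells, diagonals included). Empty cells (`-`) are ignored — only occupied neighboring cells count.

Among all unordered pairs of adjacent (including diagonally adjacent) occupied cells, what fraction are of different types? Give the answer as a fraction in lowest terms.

43/91

Scan each occupied cell's neighbors to the right and below (and the two forward diagonals) so each pair is counted once.
Row 1: O(1,1)–O(1,2)= O(1,1)–X(2,1)≠ O(1,2)–O(1,3)= O(1,2)–O(2,3)= O(1,2)–X(2,1)≠ O(1,3)–X(1,4)≠ O(1,3)–O(2,3)= O(1,3)–O(2,4)= X(1,4)–O(1,5)≠ X(1,4)–O(2,4)≠ X(1,4)–X(2,5)= X(1,4)–O(2,3)≠ O(1,5)–O(1,6)= O(1,5)–X(2,5)≠ O(1,5)–O(2,6)= O(1,5)–O(2,4)= O(1,6)–O(2,6)= O(1,6)–X(2,5)≠  → 8/18 unlike.
Row 2: X(2,1)–O(3,1)≠ X(2,1)–O(3,2)≠ O(2,3)–O(2,4)= O(2,3)–O(3,3)= O(2,3)–X(3,4)≠ O(2,3)–O(3,2)= O(2,4)–X(2,5)≠ O(2,4)–X(3,4)≠ O(2,4)–O(3,5)= O(2,4)–O(3,3)= X(2,5)–O(2,6)≠ X(2,5)–O(3,5)≠ X(2,5)–O(3,6)≠ X(2,5)–X(3,4)= O(2,6)–O(3,6)= O(2,6)–O(3,5)=  → 8/16 unlike.
Row 3: O(3,1)–O(3,2)= O(3,1)–O(4,1)= O(3,1)–O(4,2)= O(3,2)–O(3,3)= O(3,2)–O(4,2)= O(3,2)–X(4,3)≠ O(3,2)–O(4,1)= O(3,3)–X(3,4)≠ O(3,3)–X(4,3)≠ O(3,3)–O(4,2)= X(3,4)–O(3,5)≠ X(3,4)–X(4,3)= O(3,5)–O(3,6)= O(3,5)–O(4,6)= O(3,6)–O(4,6)=  → 4/15 unlike.
Row 4: O(4,1)–O(4,2)= O(4,1)–X(5,1)≠ O(4,2)–X(4,3)≠ O(4,2)–O(5,3)= O(4,2)–X(5,1)≠ X(4,3)–O(5,3)≠ X(4,3)–X(5,4)= O(4,6)–O(5,6)=  → 4/8 unlike.
Row 5: X(5,1)–X(6,1)= X(5,1)–O(6,2)≠ O(5,3)–X(5,4)≠ O(5,3)–O(6,3)= O(5,3)–O(6,4)= O(5,3)–O(6,2)= X(5,4)–O(6,4)≠ X(5,4)–O(6,5)≠ X(5,4)–O(6,3)≠ O(5,6)–X(6,6)≠ O(5,6)–O(6,5)=  → 6/11 unlike.
Row 6: X(6,1)–O(6,2)≠ X(6,1)–O(7,1)≠ X(6,1)–X(7,2)= O(6,2)–O(6,3)= O(6,2)–X(7,2)≠ O(6,2)–O(7,3)= O(6,2)–O(7,1)= O(6,3)–O(6,4)= O(6,3)–O(7,3)= O(6,3)–X(7,4)≠ O(6,3)–X(7,2)≠ O(6,4)–O(6,5)= O(6,4)–X(7,4)≠ O(6,4)–O(7,5)= O(6,4)–O(7,3)= O(6,5)–X(6,6)≠ O(6,5)–O(7,5)= O(6,5)–X(7,4)≠ X(6,6)–O(7,5)≠  → 9/19 unlike.
Row 7: O(7,1)–X(7,2)≠ X(7,2)–O(7,3)≠ O(7,3)–X(7,4)≠ X(7,4)–O(7,5)≠  → 4/4 unlike.
Total adjacent occupied pairs: 91; unlike-type pairs: 43.
43/91 is already in lowest terms.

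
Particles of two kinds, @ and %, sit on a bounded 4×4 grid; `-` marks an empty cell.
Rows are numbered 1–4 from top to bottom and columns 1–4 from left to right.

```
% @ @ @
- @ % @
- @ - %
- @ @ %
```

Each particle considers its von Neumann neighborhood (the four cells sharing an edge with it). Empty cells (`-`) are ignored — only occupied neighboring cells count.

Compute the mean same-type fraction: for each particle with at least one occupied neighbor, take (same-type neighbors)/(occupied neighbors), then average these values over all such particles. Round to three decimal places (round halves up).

0.569

(1,1)% 0/1
(1,2)@ 2/3
(1,3)@ 2/3
(1,4)@ 2/2
(2,2)@ 2/3
(2,3)% 0/3
(2,4)@ 1/3
(3,2)@ 2/2
(3,4)% 1/2
(4,2)@ 2/2
(4,3)@ 1/2
(4,4)% 1/2
Sum over 12 particles: 0/1 + 2/3 + 2/3 + 2/2 + 2/3 + 0/3 + 1/3 + 2/2 + 1/2 + 2/2 + 1/2 + 1/2 = 41/6; mean = 41/6 ÷ 12 = 41/72 = 0.569444… → 0.569.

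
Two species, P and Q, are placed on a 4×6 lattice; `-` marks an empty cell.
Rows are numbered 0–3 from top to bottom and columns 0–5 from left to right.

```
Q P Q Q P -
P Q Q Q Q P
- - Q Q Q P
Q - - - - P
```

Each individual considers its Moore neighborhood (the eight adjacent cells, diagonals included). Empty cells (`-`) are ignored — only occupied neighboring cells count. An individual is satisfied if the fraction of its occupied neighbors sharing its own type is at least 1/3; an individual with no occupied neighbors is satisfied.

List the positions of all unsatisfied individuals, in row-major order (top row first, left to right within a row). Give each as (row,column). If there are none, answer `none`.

Row 0: (0,0)Q 1/3 ✓ · (0,1)P 1/5 ✗ · (0,2)Q 4/5 ✓ · (0,3)Q 4/5 ✓ · (0,4)P 1/4 ✗
Row 1: (1,0)P 1/3 ✓ · (1,1)Q 4/6 ✓ · (1,2)Q 6/7 ✓ · (1,3)Q 7/8 ✓ · (1,4)Q 4/7 ✓ · (1,5)P 2/4 ✓
Row 2: (2,2)Q 4/4 ✓ · (2,3)Q 5/5 ✓ · (2,4)Q 3/6 ✓ · (2,5)P 2/4 ✓
Row 3: (3,0)Q 0/0 ✓ · (3,5)P 1/2 ✓

(0,1), (0,4)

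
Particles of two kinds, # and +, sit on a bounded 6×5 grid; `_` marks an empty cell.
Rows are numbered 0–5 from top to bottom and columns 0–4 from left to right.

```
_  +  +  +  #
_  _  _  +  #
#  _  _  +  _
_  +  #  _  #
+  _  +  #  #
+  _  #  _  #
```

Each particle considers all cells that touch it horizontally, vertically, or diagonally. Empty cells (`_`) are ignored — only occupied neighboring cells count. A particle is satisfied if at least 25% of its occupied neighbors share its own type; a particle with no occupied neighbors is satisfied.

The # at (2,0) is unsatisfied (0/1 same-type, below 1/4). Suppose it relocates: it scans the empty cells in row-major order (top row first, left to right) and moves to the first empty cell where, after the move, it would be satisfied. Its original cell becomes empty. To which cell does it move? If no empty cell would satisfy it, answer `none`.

(2,1)

Vacating (2,0). Empty cells in order:
  (0,0): 0/1 same-type → still unsatisfied.
  (1,0): 0/1 same-type → still unsatisfied.
  (1,1): 0/2 same-type → still unsatisfied.
  (1,2): 0/5 same-type → still unsatisfied.
  (2,1): 1/2 same-type → satisfied — stop here.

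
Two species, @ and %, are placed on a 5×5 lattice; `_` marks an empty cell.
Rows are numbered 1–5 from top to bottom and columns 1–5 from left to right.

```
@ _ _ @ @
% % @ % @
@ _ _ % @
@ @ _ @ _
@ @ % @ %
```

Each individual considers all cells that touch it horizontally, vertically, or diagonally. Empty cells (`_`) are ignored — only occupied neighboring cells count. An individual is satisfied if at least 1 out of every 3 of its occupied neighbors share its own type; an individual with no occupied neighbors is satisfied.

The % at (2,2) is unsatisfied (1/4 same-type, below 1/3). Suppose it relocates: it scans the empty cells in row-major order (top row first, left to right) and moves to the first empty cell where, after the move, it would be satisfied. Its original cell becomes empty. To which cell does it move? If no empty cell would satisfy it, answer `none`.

(1,2)

Vacating (2,2). Empty cells in order:
  (1,2): 1/3 same-type → satisfied — stop here.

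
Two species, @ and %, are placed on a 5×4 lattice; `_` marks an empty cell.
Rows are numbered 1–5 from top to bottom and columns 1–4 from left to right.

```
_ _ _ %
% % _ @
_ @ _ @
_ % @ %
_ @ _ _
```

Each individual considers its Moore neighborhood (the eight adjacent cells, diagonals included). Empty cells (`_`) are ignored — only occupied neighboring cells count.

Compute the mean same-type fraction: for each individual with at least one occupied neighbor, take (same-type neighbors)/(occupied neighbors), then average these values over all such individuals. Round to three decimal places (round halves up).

0.352

(1,4)% 0/1
(2,1)% 1/2
(2,2)% 1/2
(2,4)@ 1/2
(3,2)@ 1/4
(3,4)@ 2/3
(4,2)% 0/3
(4,3)@ 3/5
(4,4)% 0/2
(5,2)@ 1/2
Sum over 10 individuals: 0/1 + 1/2 + 1/2 + 1/2 + 1/4 + 2/3 + 0/3 + 3/5 + 0/2 + 1/2 = 211/60; mean = 211/60 ÷ 10 = 211/600 = 0.351666… → 0.352.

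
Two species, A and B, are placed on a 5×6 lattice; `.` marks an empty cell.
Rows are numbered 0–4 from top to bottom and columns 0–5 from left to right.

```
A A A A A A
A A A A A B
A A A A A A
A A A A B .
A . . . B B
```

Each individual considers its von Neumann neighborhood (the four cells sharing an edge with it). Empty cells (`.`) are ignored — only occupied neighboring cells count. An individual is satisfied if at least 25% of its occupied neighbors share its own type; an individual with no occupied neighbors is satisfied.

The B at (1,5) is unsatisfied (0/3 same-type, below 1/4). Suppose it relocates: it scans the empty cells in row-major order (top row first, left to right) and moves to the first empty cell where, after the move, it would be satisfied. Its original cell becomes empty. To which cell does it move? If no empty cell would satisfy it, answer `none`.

Vacating (1,5). Empty cells in order:
  (3,5): 2/3 same-type → satisfied — stop here.

(3,5)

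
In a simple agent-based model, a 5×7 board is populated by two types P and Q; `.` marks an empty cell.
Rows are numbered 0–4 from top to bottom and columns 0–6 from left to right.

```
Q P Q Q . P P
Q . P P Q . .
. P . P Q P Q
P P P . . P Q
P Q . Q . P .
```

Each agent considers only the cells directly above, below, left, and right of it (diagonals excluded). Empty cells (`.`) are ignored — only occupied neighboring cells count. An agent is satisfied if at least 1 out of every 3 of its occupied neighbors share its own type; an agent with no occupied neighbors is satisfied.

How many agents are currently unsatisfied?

(0,0)Q 1/2 ok
(0,1)P 0/2 unhappy
(0,2)Q 1/3 ok
(0,3)Q 1/2 ok
(0,5)P 1/1 ok
(0,6)P 1/1 ok
(1,0)Q 1/1 ok
(1,2)P 1/2 ok
(1,3)P 2/4 ok
(1,4)Q 1/2 ok
(2,1)P 1/1 ok
(2,3)P 1/2 ok
(2,4)Q 1/3 ok
(2,5)P 1/3 ok
(2,6)Q 1/2 ok
(3,0)P 2/2 ok
(3,1)P 3/4 ok
(3,2)P 1/1 ok
(3,5)P 2/3 ok
(3,6)Q 1/2 ok
(4,0)P 1/2 ok
(4,1)Q 0/2 unhappy
(4,3)Q 0/0 ok
(4,5)P 1/1 ok
Unsatisfied: (0,1), (4,1) — 2 in total.

2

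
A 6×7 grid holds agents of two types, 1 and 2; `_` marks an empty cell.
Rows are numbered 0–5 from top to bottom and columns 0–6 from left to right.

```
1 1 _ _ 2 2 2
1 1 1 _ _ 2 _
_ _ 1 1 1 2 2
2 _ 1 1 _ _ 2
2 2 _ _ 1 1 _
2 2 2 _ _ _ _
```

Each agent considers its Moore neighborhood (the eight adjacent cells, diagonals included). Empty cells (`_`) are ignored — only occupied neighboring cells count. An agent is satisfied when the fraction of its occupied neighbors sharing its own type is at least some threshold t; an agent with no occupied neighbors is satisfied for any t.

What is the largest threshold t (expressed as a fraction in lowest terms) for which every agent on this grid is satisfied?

1/2

(0,0)1 3/3
(0,1)1 4/4
(0,4)2 2/2
(0,5)2 3/3
(0,6)2 2/2
(1,0)1 3/3
(1,1)1 5/5
(1,2)1 4/4
(1,5)2 5/6
(2,2)1 5/5
(2,3)1 5/5
(2,4)1 2/4
(2,5)2 3/4
(2,6)2 3/3
(3,0)2 2/2
(3,2)1 3/4
(3,3)1 5/5
(3,6)2 2/3
(4,0)2 4/4
(4,1)2 5/6
(4,4)1 2/2
(4,5)1 1/2
(5,0)2 3/3
(5,1)2 4/4
(5,2)2 2/2
The smallest same-type fraction is 2/4 at (2,4), which reduces to 1/2. Any threshold above that leaves this agent unsatisfied.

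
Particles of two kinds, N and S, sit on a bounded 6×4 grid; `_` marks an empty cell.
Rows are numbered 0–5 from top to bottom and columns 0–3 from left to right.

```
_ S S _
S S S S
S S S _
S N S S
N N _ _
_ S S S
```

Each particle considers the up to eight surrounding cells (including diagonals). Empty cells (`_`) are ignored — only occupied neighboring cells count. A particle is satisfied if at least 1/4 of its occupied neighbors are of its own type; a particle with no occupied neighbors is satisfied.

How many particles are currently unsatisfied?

(0,1)S 4/4 ok
(0,2)S 4/4 ok
(1,0)S 4/4 ok
(1,1)S 7/7 ok
(1,2)S 6/6 ok
(1,3)S 3/3 ok
(2,0)S 4/5 ok
(2,1)S 7/8 ok
(2,2)S 6/7 ok
(3,0)S 2/5 ok
(3,1)N 2/7 ok
(3,2)S 3/5 ok
(3,3)S 2/2 ok
(4,0)N 2/4 ok
(4,1)N 2/6 ok
(5,1)S 1/3 ok
(5,2)S 2/3 ok
(5,3)S 1/1 ok
Every one meets the threshold.

0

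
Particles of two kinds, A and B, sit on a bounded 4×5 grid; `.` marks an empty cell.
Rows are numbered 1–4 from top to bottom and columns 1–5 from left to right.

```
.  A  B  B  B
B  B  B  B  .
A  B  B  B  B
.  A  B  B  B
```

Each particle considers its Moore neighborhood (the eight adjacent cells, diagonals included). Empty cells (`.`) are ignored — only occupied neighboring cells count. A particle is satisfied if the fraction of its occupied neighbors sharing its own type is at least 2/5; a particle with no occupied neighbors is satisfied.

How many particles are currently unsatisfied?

Row 1: (1,2)A 0/4 ✗ · (1,3)B 4/5 ✓ · (1,4)B 4/4 ✓ · (1,5)B 2/2 ✓
Row 2: (2,1)B 2/4 ✓ · (2,2)B 5/7 ✓ · (2,3)B 7/8 ✓ · (2,4)B 7/7 ✓
Row 3: (3,1)A 1/4 ✗ · (3,2)B 5/7 ✓ · (3,3)B 7/8 ✓ · (3,4)B 7/7 ✓ · (3,5)B 4/4 ✓
Row 4: (4,2)A 1/4 ✗ · (4,3)B 4/5 ✓ · (4,4)B 5/5 ✓ · (4,5)B 3/3 ✓
Unsatisfied: (1,2), (3,1), (4,2) — 3 in total.

3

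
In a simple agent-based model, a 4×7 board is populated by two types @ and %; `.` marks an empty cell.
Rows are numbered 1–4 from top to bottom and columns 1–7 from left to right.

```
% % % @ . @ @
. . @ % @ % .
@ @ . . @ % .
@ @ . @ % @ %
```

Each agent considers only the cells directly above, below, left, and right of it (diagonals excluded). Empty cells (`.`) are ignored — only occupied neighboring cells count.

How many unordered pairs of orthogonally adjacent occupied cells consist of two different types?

Scan each occupied cell's neighbors to the right and below so each pair is counted once.
From row 1: 4 unlike of 7 pairs (running 4/7).
From row 2: 3 unlike of 5 pairs (running 7/12).
From row 3: 3 unlike of 6 pairs (running 10/18).
From row 4: 3 unlike of 4 pairs (running 13/22).
Total adjacent occupied pairs: 22; unlike-type pairs: 13.

13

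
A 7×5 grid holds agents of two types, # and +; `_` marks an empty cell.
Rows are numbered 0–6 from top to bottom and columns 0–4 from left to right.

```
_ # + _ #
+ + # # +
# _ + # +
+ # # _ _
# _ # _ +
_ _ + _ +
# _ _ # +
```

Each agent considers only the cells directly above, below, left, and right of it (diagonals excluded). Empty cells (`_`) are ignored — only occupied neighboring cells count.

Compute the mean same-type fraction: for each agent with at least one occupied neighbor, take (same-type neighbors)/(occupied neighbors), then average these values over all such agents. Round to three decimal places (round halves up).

(0,1)# 0/2
(0,2)+ 0/2
(0,4)# 0/1
(1,0)+ 1/2
(1,1)+ 1/3
(1,2)# 1/4
(1,3)# 2/3
(1,4)+ 1/3
(2,0)# 0/2
(2,2)+ 0/3
(2,3)# 1/3
(2,4)+ 1/2
(3,0)+ 0/3
(3,1)# 1/2
(3,2)# 2/3
(4,0)# 0/1
(4,2)# 1/2
(4,4)+ 1/1
(5,2)+ 0/1
(5,4)+ 2/2
(6,0)# — no occupied neighbors
(6,3)# 0/1
(6,4)+ 1/2
Sum over 22 agents: 0/2 + 0/2 + 0/1 + 1/2 + 1/3 + 1/4 + 2/3 + 1/3 + 0/2 + 0/3 + 1/3 + 1/2 + 0/3 + 1/2 + 2/3 + 0/1 + 1/2 + 1/1 + 0/1 + 2/2 + 0/1 + 1/2 = 85/12; mean = 85/12 ÷ 22 = 85/264 = 0.321969… → 0.322.

0.322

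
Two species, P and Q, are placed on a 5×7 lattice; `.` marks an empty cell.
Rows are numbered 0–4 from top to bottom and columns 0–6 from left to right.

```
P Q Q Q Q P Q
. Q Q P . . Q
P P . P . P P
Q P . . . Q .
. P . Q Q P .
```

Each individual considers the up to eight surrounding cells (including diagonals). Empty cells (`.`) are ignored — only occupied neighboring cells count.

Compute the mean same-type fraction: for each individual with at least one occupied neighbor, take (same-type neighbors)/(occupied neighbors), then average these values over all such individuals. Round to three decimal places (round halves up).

0.430

(0,0)P 0/2
(0,1)Q 3/4
(0,2)Q 4/5
(0,3)Q 3/4
(0,4)Q 1/3
(0,5)P 0/3
(0,6)Q 1/2
(1,1)Q 3/6
(1,2)Q 4/7
(1,3)P 1/5
(1,6)Q 1/4
(2,0)P 2/4
(2,1)P 2/5
(2,3)P 1/2
(2,5)P 1/3
(2,6)P 1/3
(3,0)Q 0/4
(3,1)P 3/4
(3,5)Q 1/4
(4,1)P 1/2
(4,3)Q 1/1
(4,4)Q 2/3
(4,5)P 0/2
Sum over 23 individuals: 0/2 + 3/4 + 4/5 + 3/4 + 1/3 + 0/3 + 1/2 + 3/6 + 4/7 + 1/5 + 1/4 + 2/4 + 2/5 + 1/2 + 1/3 + 1/3 + 0/4 + 3/4 + 1/4 + 1/2 + 1/1 + 2/3 + 0/2 = 4153/420; mean = 4153/420 ÷ 23 = 4153/9660 = 0.429917… → 0.430.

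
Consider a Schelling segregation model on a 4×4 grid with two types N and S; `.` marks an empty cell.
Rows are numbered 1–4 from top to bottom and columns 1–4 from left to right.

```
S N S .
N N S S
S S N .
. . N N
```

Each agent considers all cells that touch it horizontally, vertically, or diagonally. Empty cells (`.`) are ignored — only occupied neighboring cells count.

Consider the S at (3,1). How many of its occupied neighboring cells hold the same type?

Occupied neighbors of (3,1): (2,1)=N, (2,2)=N, (3,2)=S.
Same type (S): 1 of 3.

1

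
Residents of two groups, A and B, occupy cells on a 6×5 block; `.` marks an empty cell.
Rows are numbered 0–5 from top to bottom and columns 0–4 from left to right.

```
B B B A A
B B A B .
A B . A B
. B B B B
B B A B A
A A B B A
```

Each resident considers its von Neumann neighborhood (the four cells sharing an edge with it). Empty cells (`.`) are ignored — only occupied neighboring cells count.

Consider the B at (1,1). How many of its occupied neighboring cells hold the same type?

Occupied neighbors of (1,1): (0,1)=B, (2,1)=B, (1,0)=B, (1,2)=A.
Same type (B): 3 of 4.

3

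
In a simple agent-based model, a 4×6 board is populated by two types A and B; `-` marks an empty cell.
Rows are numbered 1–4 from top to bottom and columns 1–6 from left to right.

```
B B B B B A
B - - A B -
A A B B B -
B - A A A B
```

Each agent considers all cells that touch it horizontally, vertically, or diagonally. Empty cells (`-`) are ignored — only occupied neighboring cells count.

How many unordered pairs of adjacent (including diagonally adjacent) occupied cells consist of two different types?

Scan each occupied cell's neighbors to the right and below (and the two forward diagonals) so each pair is counted once.
Row 1: B(1,1)–B(1,2)= B(1,1)–B(2,1)= B(1,2)–B(1,3)= B(1,2)–B(2,1)= B(1,3)–B(1,4)= B(1,3)–A(2,4)≠ B(1,4)–B(1,5)= B(1,4)–A(2,4)≠ B(1,4)–B(2,5)= B(1,5)–A(1,6)≠ B(1,5)–B(2,5)= B(1,5)–A(2,4)≠ A(1,6)–B(2,5)≠  → 5/13 unlike.
Row 2: B(2,1)–A(3,1)≠ B(2,1)–A(3,2)≠ A(2,4)–B(2,5)≠ A(2,4)–B(3,4)≠ A(2,4)–B(3,5)≠ A(2,4)–B(3,3)≠ B(2,5)–B(3,5)= B(2,5)–B(3,4)=  → 6/8 unlike.
Row 3: A(3,1)–A(3,2)= A(3,1)–B(4,1)≠ A(3,2)–B(3,3)≠ A(3,2)–A(4,3)= A(3,2)–B(4,1)≠ B(3,3)–B(3,4)= B(3,3)–A(4,3)≠ B(3,3)–A(4,4)≠ B(3,4)–B(3,5)= B(3,4)–A(4,4)≠ B(3,4)–A(4,5)≠ B(3,4)–A(4,3)≠ B(3,5)–A(4,5)≠ B(3,5)–B(4,6)= B(3,5)–A(4,4)≠  → 10/15 unlike.
Row 4: A(4,3)–A(4,4)= A(4,4)–A(4,5)= A(4,5)–B(4,6)≠  → 1/3 unlike.
Total adjacent occupied pairs: 39; unlike-type pairs: 22.

22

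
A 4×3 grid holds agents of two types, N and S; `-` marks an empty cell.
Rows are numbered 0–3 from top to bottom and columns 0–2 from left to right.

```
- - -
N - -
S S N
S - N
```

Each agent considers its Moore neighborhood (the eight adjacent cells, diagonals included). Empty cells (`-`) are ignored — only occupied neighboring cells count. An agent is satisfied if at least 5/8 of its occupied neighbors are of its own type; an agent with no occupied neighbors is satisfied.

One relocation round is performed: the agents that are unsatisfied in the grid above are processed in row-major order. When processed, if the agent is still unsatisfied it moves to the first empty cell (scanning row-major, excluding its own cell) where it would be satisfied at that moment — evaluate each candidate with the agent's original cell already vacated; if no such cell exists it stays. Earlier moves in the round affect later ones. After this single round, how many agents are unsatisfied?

0

Initially unsatisfied (in order): (1,0), (2,1), (2,2), (3,2).
  (1,0) → (0,0).
  (2,1) → (0,2).
  (2,2): now satisfied by earlier moves; stays.
  (3,2): now satisfied by earlier moves; stays.
Resulting grid:
N - S
- - -
S - N
S - N
All satisfied now.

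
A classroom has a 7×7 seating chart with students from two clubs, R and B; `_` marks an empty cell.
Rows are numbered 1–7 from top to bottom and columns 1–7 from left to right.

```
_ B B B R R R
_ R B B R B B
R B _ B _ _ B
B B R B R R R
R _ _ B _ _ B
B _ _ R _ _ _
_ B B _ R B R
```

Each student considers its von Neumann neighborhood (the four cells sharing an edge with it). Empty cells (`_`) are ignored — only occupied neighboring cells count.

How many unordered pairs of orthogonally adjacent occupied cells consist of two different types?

Scan each occupied cell's neighbors to the right and below so each pair is counted once.
Row 1: B(1,2)–B(1,3)= B(1,2)–R(2,2)≠ B(1,3)–B(1,4)= B(1,3)–B(2,3)= B(1,4)–R(1,5)≠ B(1,4)–B(2,4)= R(1,5)–R(1,6)= R(1,5)–R(2,5)= R(1,6)–R(1,7)= R(1,6)–B(2,6)≠ R(1,7)–B(2,7)≠  → 4/11 unlike.
Row 2: R(2,2)–B(2,3)≠ R(2,2)–B(3,2)≠ B(2,3)–B(2,4)= B(2,4)–R(2,5)≠ B(2,4)–B(3,4)= R(2,5)–B(2,6)≠ B(2,6)–B(2,7)= B(2,7)–B(3,7)=  → 4/8 unlike.
Row 3: R(3,1)–B(3,2)≠ R(3,1)–B(4,1)≠ B(3,2)–B(4,2)= B(3,4)–B(4,4)= B(3,7)–R(4,7)≠  → 3/5 unlike.
Row 4: B(4,1)–B(4,2)= B(4,1)–R(5,1)≠ B(4,2)–R(4,3)≠ R(4,3)–B(4,4)≠ B(4,4)–R(4,5)≠ B(4,4)–B(5,4)= R(4,5)–R(4,6)= R(4,6)–R(4,7)= R(4,7)–B(5,7)≠  → 5/9 unlike.
Row 5: R(5,1)–B(6,1)≠ B(5,4)–R(6,4)≠  → 2/2 unlike.
Row 7: B(7,2)–B(7,3)= R(7,5)–B(7,6)≠ B(7,6)–R(7,7)≠  → 2/3 unlike.
Total adjacent occupied pairs: 38; unlike-type pairs: 20.

20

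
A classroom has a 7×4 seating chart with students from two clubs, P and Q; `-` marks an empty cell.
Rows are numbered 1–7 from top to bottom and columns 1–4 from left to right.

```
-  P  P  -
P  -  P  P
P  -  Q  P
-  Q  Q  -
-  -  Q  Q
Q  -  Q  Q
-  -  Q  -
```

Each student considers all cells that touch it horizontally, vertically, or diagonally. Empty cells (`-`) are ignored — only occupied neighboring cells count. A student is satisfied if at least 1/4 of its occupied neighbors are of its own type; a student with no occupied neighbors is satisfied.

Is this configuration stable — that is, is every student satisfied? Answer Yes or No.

Yes

(1,2)P 3/3 ok
(1,3)P 3/3 ok
(2,1)P 2/2 ok
(2,3)P 4/5 ok
(2,4)P 3/4 ok
(3,1)P 1/2 ok
(3,3)Q 2/5 ok
(3,4)P 2/4 ok
(4,2)Q 3/4 ok
(4,3)Q 4/5 ok
(5,3)Q 5/5 ok
(5,4)Q 4/4 ok
(6,1)Q 0/0 ok
(6,3)Q 4/4 ok
(6,4)Q 4/4 ok
(7,3)Q 2/2 ok
All meet the threshold, so the configuration is stable.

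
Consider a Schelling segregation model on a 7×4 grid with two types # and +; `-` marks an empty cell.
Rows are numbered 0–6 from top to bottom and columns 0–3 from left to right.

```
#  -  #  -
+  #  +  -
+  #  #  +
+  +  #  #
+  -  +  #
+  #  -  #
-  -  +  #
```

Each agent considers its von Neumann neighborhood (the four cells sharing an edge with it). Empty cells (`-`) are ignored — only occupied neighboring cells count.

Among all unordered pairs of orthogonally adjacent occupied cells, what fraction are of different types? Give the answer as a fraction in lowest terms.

7/13

Scan each occupied cell's neighbors to the right and below so each pair is counted once.
Row 0: #(0,0)–+(1,0)≠ #(0,2)–+(1,2)≠  → 2/2 unlike.
Row 1: +(1,0)–#(1,1)≠ +(1,0)–+(2,0)= #(1,1)–+(1,2)≠ #(1,1)–#(2,1)= +(1,2)–#(2,2)≠  → 3/5 unlike.
Row 2: +(2,0)–#(2,1)≠ +(2,0)–+(3,0)= #(2,1)–#(2,2)= #(2,1)–+(3,1)≠ #(2,2)–+(2,3)≠ #(2,2)–#(3,2)= +(2,3)–#(3,3)≠  → 4/7 unlike.
Row 3: +(3,0)–+(3,1)= +(3,0)–+(4,0)= +(3,1)–#(3,2)≠ #(3,2)–#(3,3)= #(3,2)–+(4,2)≠ #(3,3)–#(4,3)=  → 2/6 unlike.
Row 4: +(4,0)–+(5,0)= +(4,2)–#(4,3)≠ #(4,3)–#(5,3)=  → 1/3 unlike.
Row 5: +(5,0)–#(5,1)≠ #(5,3)–#(6,3)=  → 1/2 unlike.
Row 6: +(6,2)–#(6,3)≠  → 1/1 unlike.
Total adjacent occupied pairs: 26; unlike-type pairs: 14.
14/26 reduces to 7/13.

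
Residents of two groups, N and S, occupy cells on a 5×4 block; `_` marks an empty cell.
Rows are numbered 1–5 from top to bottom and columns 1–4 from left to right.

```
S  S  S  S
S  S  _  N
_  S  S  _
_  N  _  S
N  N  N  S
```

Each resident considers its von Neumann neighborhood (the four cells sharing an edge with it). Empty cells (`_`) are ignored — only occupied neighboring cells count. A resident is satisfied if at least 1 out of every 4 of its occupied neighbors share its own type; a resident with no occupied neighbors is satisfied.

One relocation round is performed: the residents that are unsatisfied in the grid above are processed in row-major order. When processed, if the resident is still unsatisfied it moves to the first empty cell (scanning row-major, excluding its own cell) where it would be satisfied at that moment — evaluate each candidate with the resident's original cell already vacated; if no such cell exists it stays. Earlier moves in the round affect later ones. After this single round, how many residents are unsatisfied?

0

Initially unsatisfied (in order): (2,4).
  (2,4) → (4,1).
Resulting grid:
S S S S
S S _ _
_ S S _
N N _ S
N N N S
All satisfied now.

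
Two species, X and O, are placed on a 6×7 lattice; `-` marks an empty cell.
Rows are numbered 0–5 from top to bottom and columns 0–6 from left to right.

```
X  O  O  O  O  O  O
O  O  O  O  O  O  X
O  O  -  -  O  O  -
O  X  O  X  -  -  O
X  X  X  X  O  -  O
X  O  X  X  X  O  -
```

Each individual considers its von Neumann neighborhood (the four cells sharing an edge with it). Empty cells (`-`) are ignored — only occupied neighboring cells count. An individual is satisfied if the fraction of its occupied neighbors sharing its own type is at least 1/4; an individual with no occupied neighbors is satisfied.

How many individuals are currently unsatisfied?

Row 0: (0,0)X 0/2 unhappy · (0,1)O 2/3 ok · (0,2)O 3/3 ok · (0,3)O 3/3 ok · (0,4)O 3/3 ok · (0,5)O 3/3 ok · (0,6)O 1/2 ok
Row 1: (1,0)O 2/3 ok · (1,1)O 4/4 ok · (1,2)O 3/3 ok · (1,3)O 3/3 ok · (1,4)O 4/4 ok · (1,5)O 3/4 ok · (1,6)X 0/2 unhappy
Row 2: (2,0)O 3/3 ok · (2,1)O 2/3 ok · (2,4)O 2/2 ok · (2,5)O 2/2 ok
Row 3: (3,0)O 1/3 ok · (3,1)X 1/4 ok · (3,2)O 0/3 unhappy · (3,3)X 1/2 ok · (3,6)O 1/1 ok
Row 4: (4,0)X 2/3 ok · (4,1)X 3/4 ok · (4,2)X 3/4 ok · (4,3)X 3/4 ok · (4,4)O 0/2 unhappy · (4,6)O 1/1 ok
Row 5: (5,0)X 1/2 ok · (5,1)O 0/3 unhappy · (5,2)X 2/3 ok · (5,3)X 3/3 ok · (5,4)X 1/3 ok · (5,5)O 0/1 unhappy
Unsatisfied: (0,0), (1,6), (3,2), (4,4), (5,1), (5,5) — 6 in total.

6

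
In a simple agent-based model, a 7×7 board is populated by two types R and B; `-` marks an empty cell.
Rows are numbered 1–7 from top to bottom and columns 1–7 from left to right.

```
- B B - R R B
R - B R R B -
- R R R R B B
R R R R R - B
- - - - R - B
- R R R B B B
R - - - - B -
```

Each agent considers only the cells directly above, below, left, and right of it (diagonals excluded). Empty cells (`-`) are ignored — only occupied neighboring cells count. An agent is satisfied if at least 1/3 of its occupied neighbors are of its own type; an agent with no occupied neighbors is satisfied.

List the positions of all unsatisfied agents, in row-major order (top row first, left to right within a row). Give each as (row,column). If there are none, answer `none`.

(1,2)B 1/1 satisfied
(1,3)B 2/2 satisfied
(1,5)R 2/2 satisfied
(1,6)R 1/3 satisfied
(1,7)B 0/1 not
(2,1)R 0/0 satisfied
(2,3)B 1/3 satisfied
(2,4)R 2/3 satisfied
(2,5)R 3/4 satisfied
(2,6)B 1/3 satisfied
(3,2)R 2/2 satisfied
(3,3)R 3/4 satisfied
(3,4)R 4/4 satisfied
(3,5)R 3/4 satisfied
(3,6)B 2/3 satisfied
(3,7)B 2/2 satisfied
(4,1)R 1/1 satisfied
(4,2)R 3/3 satisfied
(4,3)R 3/3 satisfied
(4,4)R 3/3 satisfied
(4,5)R 3/3 satisfied
(4,7)B 2/2 satisfied
(5,5)R 1/2 satisfied
(5,7)B 2/2 satisfied
(6,2)R 1/1 satisfied
(6,3)R 2/2 satisfied
(6,4)R 1/2 satisfied
(6,5)B 1/3 satisfied
(6,6)B 3/3 satisfied
(6,7)B 2/2 satisfied
(7,1)R 0/0 satisfied
(7,6)B 1/1 satisfied

(1,7)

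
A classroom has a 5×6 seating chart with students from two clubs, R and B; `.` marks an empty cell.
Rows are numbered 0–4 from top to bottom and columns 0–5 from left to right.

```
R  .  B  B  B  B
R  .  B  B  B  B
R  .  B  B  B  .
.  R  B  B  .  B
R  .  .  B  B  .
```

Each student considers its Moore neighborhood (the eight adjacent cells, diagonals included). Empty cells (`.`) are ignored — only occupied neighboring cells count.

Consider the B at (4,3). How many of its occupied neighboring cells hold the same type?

3

Occupied neighbors of (4,3): (3,2)=B, (3,3)=B, (4,4)=B.
Same type (B): 3 of 3.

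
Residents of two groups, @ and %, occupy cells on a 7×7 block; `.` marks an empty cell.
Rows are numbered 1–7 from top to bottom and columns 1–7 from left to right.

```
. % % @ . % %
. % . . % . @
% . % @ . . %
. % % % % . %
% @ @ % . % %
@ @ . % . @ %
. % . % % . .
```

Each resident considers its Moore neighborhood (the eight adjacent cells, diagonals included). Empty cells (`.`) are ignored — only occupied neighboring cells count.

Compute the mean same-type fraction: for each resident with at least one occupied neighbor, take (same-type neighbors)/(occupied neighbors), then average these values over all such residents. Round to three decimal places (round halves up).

0.571

Row 1: (1,2)% 2/2 · (1,3)% 2/3 · (1,4)@ 0/2 · (1,6)% 2/3 · (1,7)% 1/2
Row 2: (2,2)% 4/4 · (2,5)% 1/3 · (2,7)@ 0/3
Row 3: (3,1)% 2/2 · (3,3)% 4/5 · (3,4)@ 0/5 · (3,7)% 1/2
Row 4: (4,2)% 4/6 · (4,3)% 4/7 · (4,4)% 4/6 · (4,5)% 3/4 · (4,7)% 3/3
Row 5: (5,1)% 1/4 · (5,2)@ 3/6 · (5,3)@ 2/7 · (5,4)% 4/5 · (5,6)% 4/5 · (5,7)% 3/4
Row 6: (6,1)@ 2/4 · (6,2)@ 3/5 · (6,4)% 3/4 · (6,6)@ 0/4 · (6,7)% 2/3
Row 7: (7,2)% 0/2 · (7,4)% 2/2 · (7,5)% 2/3
Sum over 31 residents: 2/2 + 2/3 + 0/2 + 2/3 + 1/2 + 4/4 + 1/3 + 0/3 + 2/2 + 4/5 + 0/5 + 1/2 + 4/6 + 4/7 + 4/6 + 3/4 + 3/3 + 1/4 + 3/6 + 2/7 + 4/5 + 4/5 + 3/4 + 2/4 + 3/5 + 3/4 + 0/4 + 2/3 + 0/2 + 2/2 + 2/3 = 743/42; mean = 743/42 ÷ 31 = 743/1302 = 0.570660… → 0.571.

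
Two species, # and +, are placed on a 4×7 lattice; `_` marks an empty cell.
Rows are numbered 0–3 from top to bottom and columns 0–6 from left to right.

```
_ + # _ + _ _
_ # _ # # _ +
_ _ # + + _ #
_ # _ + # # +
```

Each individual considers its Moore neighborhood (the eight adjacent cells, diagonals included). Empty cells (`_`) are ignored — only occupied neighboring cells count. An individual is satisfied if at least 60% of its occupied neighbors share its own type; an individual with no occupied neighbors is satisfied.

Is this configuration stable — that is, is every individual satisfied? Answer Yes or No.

No

(0,1)+ 0/2 unhappy
(0,2)# 2/3 ok
(0,4)+ 0/2 unhappy
(1,1)# 2/3 ok
(1,3)# 3/6 unhappy
(1,4)# 1/4 unhappy
(1,6)+ 0/1 unhappy
(2,2)# 3/5 ok
(2,3)+ 2/6 unhappy
(2,4)+ 2/6 unhappy
(2,6)# 1/3 unhappy
(3,1)# 1/1 ok
(3,3)+ 2/4 unhappy
(3,4)# 1/4 unhappy
(3,5)# 2/4 unhappy
(3,6)+ 0/2 unhappy
For instance (0,1) has only 0/2 same-type neighbors, below 3/5.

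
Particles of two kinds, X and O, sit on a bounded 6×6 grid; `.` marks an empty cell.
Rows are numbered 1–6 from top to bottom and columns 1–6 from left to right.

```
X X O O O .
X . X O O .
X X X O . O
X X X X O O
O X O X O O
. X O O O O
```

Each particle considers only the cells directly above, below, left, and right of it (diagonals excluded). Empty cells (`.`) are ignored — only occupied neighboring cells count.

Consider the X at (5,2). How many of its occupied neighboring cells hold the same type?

Occupied neighbors of (5,2): (4,2)=X, (6,2)=X, (5,1)=O, (5,3)=O.
Same type (X): 2 of 4.

2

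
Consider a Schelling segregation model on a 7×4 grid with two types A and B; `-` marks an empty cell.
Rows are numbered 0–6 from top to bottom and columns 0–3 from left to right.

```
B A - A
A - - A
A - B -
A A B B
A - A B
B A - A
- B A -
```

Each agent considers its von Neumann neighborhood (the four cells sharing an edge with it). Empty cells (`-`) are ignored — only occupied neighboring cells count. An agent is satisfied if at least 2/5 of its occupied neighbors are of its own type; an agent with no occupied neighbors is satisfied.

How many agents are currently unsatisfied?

9

Row 0: (0,0)B 0/2 ✗ · (0,1)A 0/1 ✗ · (0,3)A 1/1 ✓
Row 1: (1,0)A 1/2 ✓ · (1,3)A 1/1 ✓
Row 2: (2,0)A 2/2 ✓ · (2,2)B 1/1 ✓
Row 3: (3,0)A 3/3 ✓ · (3,1)A 1/2 ✓ · (3,2)B 2/4 ✓ · (3,3)B 2/2 ✓
Row 4: (4,0)A 1/2 ✓ · (4,2)A 0/2 ✗ · (4,3)B 1/3 ✗
Row 5: (5,0)B 0/2 ✗ · (5,1)A 0/2 ✗ · (5,3)A 0/1 ✗
Row 6: (6,1)B 0/2 ✗ · (6,2)A 0/1 ✗
Unsatisfied: (0,0), (0,1), (4,2), (4,3), (5,0), (5,1), (5,3), (6,1), (6,2) — 9 in total.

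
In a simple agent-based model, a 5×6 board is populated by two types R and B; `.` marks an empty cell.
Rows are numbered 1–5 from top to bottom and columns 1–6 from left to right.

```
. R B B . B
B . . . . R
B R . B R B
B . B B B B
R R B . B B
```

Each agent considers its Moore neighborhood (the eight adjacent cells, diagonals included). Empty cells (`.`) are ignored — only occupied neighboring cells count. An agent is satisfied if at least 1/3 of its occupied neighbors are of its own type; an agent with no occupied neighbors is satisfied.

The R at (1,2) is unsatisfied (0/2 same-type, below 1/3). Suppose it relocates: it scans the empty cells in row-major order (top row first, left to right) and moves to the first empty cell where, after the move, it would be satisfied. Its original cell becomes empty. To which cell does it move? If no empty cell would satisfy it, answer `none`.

Vacating (1,2). Empty cells in order:
  (1,1): 0/1 same-type → still unsatisfied.
  (1,5): 1/3 same-type → satisfied — stop here.

(1,5)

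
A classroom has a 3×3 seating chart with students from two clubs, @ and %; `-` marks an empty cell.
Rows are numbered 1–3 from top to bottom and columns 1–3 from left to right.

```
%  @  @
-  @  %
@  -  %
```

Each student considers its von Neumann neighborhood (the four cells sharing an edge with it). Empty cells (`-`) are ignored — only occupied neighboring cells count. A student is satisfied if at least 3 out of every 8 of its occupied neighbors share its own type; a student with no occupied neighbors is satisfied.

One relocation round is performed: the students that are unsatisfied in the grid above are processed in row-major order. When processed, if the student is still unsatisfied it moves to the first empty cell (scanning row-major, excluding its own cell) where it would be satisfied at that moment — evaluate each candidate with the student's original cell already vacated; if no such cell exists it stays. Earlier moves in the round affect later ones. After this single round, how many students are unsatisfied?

2

Initially unsatisfied (in order): (1,1), (2,3).
  (1,1): no empty cell satisfies it; stays.
  (2,3): no empty cell satisfies it; stays.
Resulting grid:
% @ @
- @ %
@ - %
Unsatisfied now: (1,1), (2,3).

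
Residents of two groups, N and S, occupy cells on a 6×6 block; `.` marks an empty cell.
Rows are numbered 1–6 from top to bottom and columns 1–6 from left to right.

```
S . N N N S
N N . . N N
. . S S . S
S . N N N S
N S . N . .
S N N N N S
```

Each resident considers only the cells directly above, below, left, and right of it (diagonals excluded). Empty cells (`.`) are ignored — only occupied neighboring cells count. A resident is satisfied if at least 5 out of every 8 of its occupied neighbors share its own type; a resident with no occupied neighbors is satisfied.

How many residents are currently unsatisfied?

17

(1,1)S 0/1 unhappy
(1,3)N 1/1 ok
(1,4)N 2/2 ok
(1,5)N 2/3 ok
(1,6)S 0/2 unhappy
(2,1)N 1/2 unhappy
(2,2)N 1/1 ok
(2,5)N 2/2 ok
(2,6)N 1/3 unhappy
(3,3)S 1/2 unhappy
(3,4)S 1/2 unhappy
(3,6)S 1/2 unhappy
(4,1)S 0/1 unhappy
(4,3)N 1/2 unhappy
(4,4)N 3/4 ok
(4,5)N 1/2 unhappy
(4,6)S 1/2 unhappy
(5,1)N 0/3 unhappy
(5,2)S 0/2 unhappy
(5,4)N 2/2 ok
(6,1)S 0/2 unhappy
(6,2)N 1/3 unhappy
(6,3)N 2/2 ok
(6,4)N 3/3 ok
(6,5)N 1/2 unhappy
(6,6)S 0/1 unhappy
Unsatisfied: (1,1), (1,6), (2,1), (2,6), (3,3), (3,4), (3,6), (4,1), (4,3), (4,5), (4,6), (5,1), (5,2), (6,1), (6,2), (6,5), (6,6) — 17 in total.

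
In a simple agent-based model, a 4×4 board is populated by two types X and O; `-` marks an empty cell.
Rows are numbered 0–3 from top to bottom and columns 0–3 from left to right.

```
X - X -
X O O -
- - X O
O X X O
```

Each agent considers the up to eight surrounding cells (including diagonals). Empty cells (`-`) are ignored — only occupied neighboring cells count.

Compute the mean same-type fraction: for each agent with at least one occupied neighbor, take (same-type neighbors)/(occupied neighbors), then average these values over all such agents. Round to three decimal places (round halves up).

Row 0: (0,0)X 1/2 · (0,2)X 0/2
Row 1: (1,0)X 1/2 · (1,1)O 1/5 · (1,2)O 2/4
Row 2: (2,2)X 2/6 · (2,3)O 2/4
Row 3: (3,0)O 0/1 · (3,1)X 2/3 · (3,2)X 2/4 · (3,3)O 1/3
Sum over 11 agents: 1/2 + 0/2 + 1/2 + 1/5 + 2/4 + 2/6 + 2/4 + 0/1 + 2/3 + 2/4 + 1/3 = 121/30; mean = 121/30 ÷ 11 = 11/30 = 0.366666… → 0.367.

0.367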